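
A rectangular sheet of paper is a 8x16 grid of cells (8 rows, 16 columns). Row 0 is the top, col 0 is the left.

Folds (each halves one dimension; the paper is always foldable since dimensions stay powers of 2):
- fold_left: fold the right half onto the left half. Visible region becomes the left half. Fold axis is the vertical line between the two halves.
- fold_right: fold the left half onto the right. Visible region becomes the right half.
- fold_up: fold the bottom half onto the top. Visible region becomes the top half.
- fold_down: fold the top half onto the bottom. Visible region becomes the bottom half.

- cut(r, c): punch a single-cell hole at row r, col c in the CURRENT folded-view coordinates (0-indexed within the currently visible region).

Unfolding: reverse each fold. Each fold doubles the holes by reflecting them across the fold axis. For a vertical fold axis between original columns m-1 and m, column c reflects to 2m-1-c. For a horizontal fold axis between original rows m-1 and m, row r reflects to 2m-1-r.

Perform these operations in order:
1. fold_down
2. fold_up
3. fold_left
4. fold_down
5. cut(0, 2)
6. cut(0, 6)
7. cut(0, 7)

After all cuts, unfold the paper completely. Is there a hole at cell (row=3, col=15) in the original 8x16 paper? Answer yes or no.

Op 1 fold_down: fold axis h@4; visible region now rows[4,8) x cols[0,16) = 4x16
Op 2 fold_up: fold axis h@6; visible region now rows[4,6) x cols[0,16) = 2x16
Op 3 fold_left: fold axis v@8; visible region now rows[4,6) x cols[0,8) = 2x8
Op 4 fold_down: fold axis h@5; visible region now rows[5,6) x cols[0,8) = 1x8
Op 5 cut(0, 2): punch at orig (5,2); cuts so far [(5, 2)]; region rows[5,6) x cols[0,8) = 1x8
Op 6 cut(0, 6): punch at orig (5,6); cuts so far [(5, 2), (5, 6)]; region rows[5,6) x cols[0,8) = 1x8
Op 7 cut(0, 7): punch at orig (5,7); cuts so far [(5, 2), (5, 6), (5, 7)]; region rows[5,6) x cols[0,8) = 1x8
Unfold 1 (reflect across h@5): 6 holes -> [(4, 2), (4, 6), (4, 7), (5, 2), (5, 6), (5, 7)]
Unfold 2 (reflect across v@8): 12 holes -> [(4, 2), (4, 6), (4, 7), (4, 8), (4, 9), (4, 13), (5, 2), (5, 6), (5, 7), (5, 8), (5, 9), (5, 13)]
Unfold 3 (reflect across h@6): 24 holes -> [(4, 2), (4, 6), (4, 7), (4, 8), (4, 9), (4, 13), (5, 2), (5, 6), (5, 7), (5, 8), (5, 9), (5, 13), (6, 2), (6, 6), (6, 7), (6, 8), (6, 9), (6, 13), (7, 2), (7, 6), (7, 7), (7, 8), (7, 9), (7, 13)]
Unfold 4 (reflect across h@4): 48 holes -> [(0, 2), (0, 6), (0, 7), (0, 8), (0, 9), (0, 13), (1, 2), (1, 6), (1, 7), (1, 8), (1, 9), (1, 13), (2, 2), (2, 6), (2, 7), (2, 8), (2, 9), (2, 13), (3, 2), (3, 6), (3, 7), (3, 8), (3, 9), (3, 13), (4, 2), (4, 6), (4, 7), (4, 8), (4, 9), (4, 13), (5, 2), (5, 6), (5, 7), (5, 8), (5, 9), (5, 13), (6, 2), (6, 6), (6, 7), (6, 8), (6, 9), (6, 13), (7, 2), (7, 6), (7, 7), (7, 8), (7, 9), (7, 13)]
Holes: [(0, 2), (0, 6), (0, 7), (0, 8), (0, 9), (0, 13), (1, 2), (1, 6), (1, 7), (1, 8), (1, 9), (1, 13), (2, 2), (2, 6), (2, 7), (2, 8), (2, 9), (2, 13), (3, 2), (3, 6), (3, 7), (3, 8), (3, 9), (3, 13), (4, 2), (4, 6), (4, 7), (4, 8), (4, 9), (4, 13), (5, 2), (5, 6), (5, 7), (5, 8), (5, 9), (5, 13), (6, 2), (6, 6), (6, 7), (6, 8), (6, 9), (6, 13), (7, 2), (7, 6), (7, 7), (7, 8), (7, 9), (7, 13)]

Answer: no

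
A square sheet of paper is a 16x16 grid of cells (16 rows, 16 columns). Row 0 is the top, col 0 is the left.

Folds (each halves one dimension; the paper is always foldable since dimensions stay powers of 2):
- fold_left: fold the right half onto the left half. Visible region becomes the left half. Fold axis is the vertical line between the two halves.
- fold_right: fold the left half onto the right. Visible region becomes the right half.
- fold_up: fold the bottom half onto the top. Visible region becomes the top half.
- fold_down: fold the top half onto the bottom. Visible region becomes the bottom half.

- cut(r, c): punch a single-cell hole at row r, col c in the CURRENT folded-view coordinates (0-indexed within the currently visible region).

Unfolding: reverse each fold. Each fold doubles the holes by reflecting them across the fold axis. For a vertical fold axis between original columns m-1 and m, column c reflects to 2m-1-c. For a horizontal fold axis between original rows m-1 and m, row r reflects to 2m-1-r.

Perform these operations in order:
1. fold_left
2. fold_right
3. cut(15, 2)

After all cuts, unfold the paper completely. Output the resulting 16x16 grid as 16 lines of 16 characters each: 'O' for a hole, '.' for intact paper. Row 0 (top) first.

Op 1 fold_left: fold axis v@8; visible region now rows[0,16) x cols[0,8) = 16x8
Op 2 fold_right: fold axis v@4; visible region now rows[0,16) x cols[4,8) = 16x4
Op 3 cut(15, 2): punch at orig (15,6); cuts so far [(15, 6)]; region rows[0,16) x cols[4,8) = 16x4
Unfold 1 (reflect across v@4): 2 holes -> [(15, 1), (15, 6)]
Unfold 2 (reflect across v@8): 4 holes -> [(15, 1), (15, 6), (15, 9), (15, 14)]

Answer: ................
................
................
................
................
................
................
................
................
................
................
................
................
................
................
.O....O..O....O.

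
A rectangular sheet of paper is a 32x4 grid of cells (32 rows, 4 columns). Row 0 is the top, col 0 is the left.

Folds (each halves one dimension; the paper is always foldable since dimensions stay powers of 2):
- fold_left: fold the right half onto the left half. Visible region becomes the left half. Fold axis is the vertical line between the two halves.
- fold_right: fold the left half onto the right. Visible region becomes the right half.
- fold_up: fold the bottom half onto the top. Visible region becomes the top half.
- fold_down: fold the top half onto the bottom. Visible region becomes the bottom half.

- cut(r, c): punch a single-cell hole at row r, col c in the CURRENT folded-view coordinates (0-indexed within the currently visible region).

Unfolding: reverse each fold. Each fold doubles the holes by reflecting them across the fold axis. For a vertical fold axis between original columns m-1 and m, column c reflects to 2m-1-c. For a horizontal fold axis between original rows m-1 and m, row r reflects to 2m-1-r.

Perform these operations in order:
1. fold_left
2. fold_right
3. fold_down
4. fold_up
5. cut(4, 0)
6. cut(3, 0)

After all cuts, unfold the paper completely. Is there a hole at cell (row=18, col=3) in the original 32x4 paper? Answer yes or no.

Op 1 fold_left: fold axis v@2; visible region now rows[0,32) x cols[0,2) = 32x2
Op 2 fold_right: fold axis v@1; visible region now rows[0,32) x cols[1,2) = 32x1
Op 3 fold_down: fold axis h@16; visible region now rows[16,32) x cols[1,2) = 16x1
Op 4 fold_up: fold axis h@24; visible region now rows[16,24) x cols[1,2) = 8x1
Op 5 cut(4, 0): punch at orig (20,1); cuts so far [(20, 1)]; region rows[16,24) x cols[1,2) = 8x1
Op 6 cut(3, 0): punch at orig (19,1); cuts so far [(19, 1), (20, 1)]; region rows[16,24) x cols[1,2) = 8x1
Unfold 1 (reflect across h@24): 4 holes -> [(19, 1), (20, 1), (27, 1), (28, 1)]
Unfold 2 (reflect across h@16): 8 holes -> [(3, 1), (4, 1), (11, 1), (12, 1), (19, 1), (20, 1), (27, 1), (28, 1)]
Unfold 3 (reflect across v@1): 16 holes -> [(3, 0), (3, 1), (4, 0), (4, 1), (11, 0), (11, 1), (12, 0), (12, 1), (19, 0), (19, 1), (20, 0), (20, 1), (27, 0), (27, 1), (28, 0), (28, 1)]
Unfold 4 (reflect across v@2): 32 holes -> [(3, 0), (3, 1), (3, 2), (3, 3), (4, 0), (4, 1), (4, 2), (4, 3), (11, 0), (11, 1), (11, 2), (11, 3), (12, 0), (12, 1), (12, 2), (12, 3), (19, 0), (19, 1), (19, 2), (19, 3), (20, 0), (20, 1), (20, 2), (20, 3), (27, 0), (27, 1), (27, 2), (27, 3), (28, 0), (28, 1), (28, 2), (28, 3)]
Holes: [(3, 0), (3, 1), (3, 2), (3, 3), (4, 0), (4, 1), (4, 2), (4, 3), (11, 0), (11, 1), (11, 2), (11, 3), (12, 0), (12, 1), (12, 2), (12, 3), (19, 0), (19, 1), (19, 2), (19, 3), (20, 0), (20, 1), (20, 2), (20, 3), (27, 0), (27, 1), (27, 2), (27, 3), (28, 0), (28, 1), (28, 2), (28, 3)]

Answer: no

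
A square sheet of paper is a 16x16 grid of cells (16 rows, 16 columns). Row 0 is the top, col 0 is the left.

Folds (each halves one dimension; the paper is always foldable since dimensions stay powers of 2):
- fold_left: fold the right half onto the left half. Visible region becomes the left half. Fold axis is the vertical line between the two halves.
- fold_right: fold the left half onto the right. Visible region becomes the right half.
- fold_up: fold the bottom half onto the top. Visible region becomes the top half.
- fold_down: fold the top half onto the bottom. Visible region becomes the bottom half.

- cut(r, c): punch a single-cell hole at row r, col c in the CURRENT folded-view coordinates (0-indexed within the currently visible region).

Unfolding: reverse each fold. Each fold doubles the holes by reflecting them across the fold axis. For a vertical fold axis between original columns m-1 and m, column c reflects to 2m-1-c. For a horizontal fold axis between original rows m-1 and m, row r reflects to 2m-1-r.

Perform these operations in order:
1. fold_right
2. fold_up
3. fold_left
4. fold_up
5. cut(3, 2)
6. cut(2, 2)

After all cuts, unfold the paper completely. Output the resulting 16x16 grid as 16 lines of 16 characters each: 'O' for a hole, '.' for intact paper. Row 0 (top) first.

Op 1 fold_right: fold axis v@8; visible region now rows[0,16) x cols[8,16) = 16x8
Op 2 fold_up: fold axis h@8; visible region now rows[0,8) x cols[8,16) = 8x8
Op 3 fold_left: fold axis v@12; visible region now rows[0,8) x cols[8,12) = 8x4
Op 4 fold_up: fold axis h@4; visible region now rows[0,4) x cols[8,12) = 4x4
Op 5 cut(3, 2): punch at orig (3,10); cuts so far [(3, 10)]; region rows[0,4) x cols[8,12) = 4x4
Op 6 cut(2, 2): punch at orig (2,10); cuts so far [(2, 10), (3, 10)]; region rows[0,4) x cols[8,12) = 4x4
Unfold 1 (reflect across h@4): 4 holes -> [(2, 10), (3, 10), (4, 10), (5, 10)]
Unfold 2 (reflect across v@12): 8 holes -> [(2, 10), (2, 13), (3, 10), (3, 13), (4, 10), (4, 13), (5, 10), (5, 13)]
Unfold 3 (reflect across h@8): 16 holes -> [(2, 10), (2, 13), (3, 10), (3, 13), (4, 10), (4, 13), (5, 10), (5, 13), (10, 10), (10, 13), (11, 10), (11, 13), (12, 10), (12, 13), (13, 10), (13, 13)]
Unfold 4 (reflect across v@8): 32 holes -> [(2, 2), (2, 5), (2, 10), (2, 13), (3, 2), (3, 5), (3, 10), (3, 13), (4, 2), (4, 5), (4, 10), (4, 13), (5, 2), (5, 5), (5, 10), (5, 13), (10, 2), (10, 5), (10, 10), (10, 13), (11, 2), (11, 5), (11, 10), (11, 13), (12, 2), (12, 5), (12, 10), (12, 13), (13, 2), (13, 5), (13, 10), (13, 13)]

Answer: ................
................
..O..O....O..O..
..O..O....O..O..
..O..O....O..O..
..O..O....O..O..
................
................
................
................
..O..O....O..O..
..O..O....O..O..
..O..O....O..O..
..O..O....O..O..
................
................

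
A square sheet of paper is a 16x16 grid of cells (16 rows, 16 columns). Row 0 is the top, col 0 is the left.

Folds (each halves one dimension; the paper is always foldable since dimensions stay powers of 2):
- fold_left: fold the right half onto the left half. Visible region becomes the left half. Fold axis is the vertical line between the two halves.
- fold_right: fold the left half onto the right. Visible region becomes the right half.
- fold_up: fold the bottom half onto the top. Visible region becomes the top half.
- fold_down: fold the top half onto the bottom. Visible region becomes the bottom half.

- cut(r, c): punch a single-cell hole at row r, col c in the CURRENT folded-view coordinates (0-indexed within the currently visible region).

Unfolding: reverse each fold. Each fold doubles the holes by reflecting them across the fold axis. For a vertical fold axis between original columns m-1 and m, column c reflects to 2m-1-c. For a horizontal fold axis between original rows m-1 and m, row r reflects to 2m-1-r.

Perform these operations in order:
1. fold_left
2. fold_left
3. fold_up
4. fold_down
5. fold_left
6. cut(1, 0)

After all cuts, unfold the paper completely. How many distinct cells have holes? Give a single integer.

Answer: 32

Derivation:
Op 1 fold_left: fold axis v@8; visible region now rows[0,16) x cols[0,8) = 16x8
Op 2 fold_left: fold axis v@4; visible region now rows[0,16) x cols[0,4) = 16x4
Op 3 fold_up: fold axis h@8; visible region now rows[0,8) x cols[0,4) = 8x4
Op 4 fold_down: fold axis h@4; visible region now rows[4,8) x cols[0,4) = 4x4
Op 5 fold_left: fold axis v@2; visible region now rows[4,8) x cols[0,2) = 4x2
Op 6 cut(1, 0): punch at orig (5,0); cuts so far [(5, 0)]; region rows[4,8) x cols[0,2) = 4x2
Unfold 1 (reflect across v@2): 2 holes -> [(5, 0), (5, 3)]
Unfold 2 (reflect across h@4): 4 holes -> [(2, 0), (2, 3), (5, 0), (5, 3)]
Unfold 3 (reflect across h@8): 8 holes -> [(2, 0), (2, 3), (5, 0), (5, 3), (10, 0), (10, 3), (13, 0), (13, 3)]
Unfold 4 (reflect across v@4): 16 holes -> [(2, 0), (2, 3), (2, 4), (2, 7), (5, 0), (5, 3), (5, 4), (5, 7), (10, 0), (10, 3), (10, 4), (10, 7), (13, 0), (13, 3), (13, 4), (13, 7)]
Unfold 5 (reflect across v@8): 32 holes -> [(2, 0), (2, 3), (2, 4), (2, 7), (2, 8), (2, 11), (2, 12), (2, 15), (5, 0), (5, 3), (5, 4), (5, 7), (5, 8), (5, 11), (5, 12), (5, 15), (10, 0), (10, 3), (10, 4), (10, 7), (10, 8), (10, 11), (10, 12), (10, 15), (13, 0), (13, 3), (13, 4), (13, 7), (13, 8), (13, 11), (13, 12), (13, 15)]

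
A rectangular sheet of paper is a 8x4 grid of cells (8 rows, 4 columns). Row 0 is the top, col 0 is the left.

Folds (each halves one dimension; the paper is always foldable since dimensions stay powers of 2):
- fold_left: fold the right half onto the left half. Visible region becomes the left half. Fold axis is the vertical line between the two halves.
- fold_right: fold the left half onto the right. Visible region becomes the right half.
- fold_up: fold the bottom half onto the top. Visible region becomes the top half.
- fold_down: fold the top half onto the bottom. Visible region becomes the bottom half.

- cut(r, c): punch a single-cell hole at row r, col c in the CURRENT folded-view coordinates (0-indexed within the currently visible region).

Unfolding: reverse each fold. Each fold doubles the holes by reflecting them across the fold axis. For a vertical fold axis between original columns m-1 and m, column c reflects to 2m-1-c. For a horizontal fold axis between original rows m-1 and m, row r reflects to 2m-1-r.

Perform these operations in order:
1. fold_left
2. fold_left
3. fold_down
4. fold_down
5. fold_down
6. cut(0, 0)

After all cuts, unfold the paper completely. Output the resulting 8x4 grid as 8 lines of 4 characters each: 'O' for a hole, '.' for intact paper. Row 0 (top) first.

Op 1 fold_left: fold axis v@2; visible region now rows[0,8) x cols[0,2) = 8x2
Op 2 fold_left: fold axis v@1; visible region now rows[0,8) x cols[0,1) = 8x1
Op 3 fold_down: fold axis h@4; visible region now rows[4,8) x cols[0,1) = 4x1
Op 4 fold_down: fold axis h@6; visible region now rows[6,8) x cols[0,1) = 2x1
Op 5 fold_down: fold axis h@7; visible region now rows[7,8) x cols[0,1) = 1x1
Op 6 cut(0, 0): punch at orig (7,0); cuts so far [(7, 0)]; region rows[7,8) x cols[0,1) = 1x1
Unfold 1 (reflect across h@7): 2 holes -> [(6, 0), (7, 0)]
Unfold 2 (reflect across h@6): 4 holes -> [(4, 0), (5, 0), (6, 0), (7, 0)]
Unfold 3 (reflect across h@4): 8 holes -> [(0, 0), (1, 0), (2, 0), (3, 0), (4, 0), (5, 0), (6, 0), (7, 0)]
Unfold 4 (reflect across v@1): 16 holes -> [(0, 0), (0, 1), (1, 0), (1, 1), (2, 0), (2, 1), (3, 0), (3, 1), (4, 0), (4, 1), (5, 0), (5, 1), (6, 0), (6, 1), (7, 0), (7, 1)]
Unfold 5 (reflect across v@2): 32 holes -> [(0, 0), (0, 1), (0, 2), (0, 3), (1, 0), (1, 1), (1, 2), (1, 3), (2, 0), (2, 1), (2, 2), (2, 3), (3, 0), (3, 1), (3, 2), (3, 3), (4, 0), (4, 1), (4, 2), (4, 3), (5, 0), (5, 1), (5, 2), (5, 3), (6, 0), (6, 1), (6, 2), (6, 3), (7, 0), (7, 1), (7, 2), (7, 3)]

Answer: OOOO
OOOO
OOOO
OOOO
OOOO
OOOO
OOOO
OOOO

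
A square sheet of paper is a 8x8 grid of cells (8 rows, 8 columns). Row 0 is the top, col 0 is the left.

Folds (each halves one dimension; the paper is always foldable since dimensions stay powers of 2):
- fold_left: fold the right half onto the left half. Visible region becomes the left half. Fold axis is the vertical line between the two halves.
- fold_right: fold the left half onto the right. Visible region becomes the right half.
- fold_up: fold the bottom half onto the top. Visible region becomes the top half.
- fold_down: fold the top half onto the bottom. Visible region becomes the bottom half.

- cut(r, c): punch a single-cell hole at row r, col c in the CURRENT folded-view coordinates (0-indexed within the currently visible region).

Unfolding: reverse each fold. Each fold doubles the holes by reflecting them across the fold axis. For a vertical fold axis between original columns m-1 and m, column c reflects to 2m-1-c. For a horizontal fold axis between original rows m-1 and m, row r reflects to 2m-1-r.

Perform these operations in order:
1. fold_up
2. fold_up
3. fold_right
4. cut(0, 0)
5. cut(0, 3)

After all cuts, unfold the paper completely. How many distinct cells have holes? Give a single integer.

Answer: 16

Derivation:
Op 1 fold_up: fold axis h@4; visible region now rows[0,4) x cols[0,8) = 4x8
Op 2 fold_up: fold axis h@2; visible region now rows[0,2) x cols[0,8) = 2x8
Op 3 fold_right: fold axis v@4; visible region now rows[0,2) x cols[4,8) = 2x4
Op 4 cut(0, 0): punch at orig (0,4); cuts so far [(0, 4)]; region rows[0,2) x cols[4,8) = 2x4
Op 5 cut(0, 3): punch at orig (0,7); cuts so far [(0, 4), (0, 7)]; region rows[0,2) x cols[4,8) = 2x4
Unfold 1 (reflect across v@4): 4 holes -> [(0, 0), (0, 3), (0, 4), (0, 7)]
Unfold 2 (reflect across h@2): 8 holes -> [(0, 0), (0, 3), (0, 4), (0, 7), (3, 0), (3, 3), (3, 4), (3, 7)]
Unfold 3 (reflect across h@4): 16 holes -> [(0, 0), (0, 3), (0, 4), (0, 7), (3, 0), (3, 3), (3, 4), (3, 7), (4, 0), (4, 3), (4, 4), (4, 7), (7, 0), (7, 3), (7, 4), (7, 7)]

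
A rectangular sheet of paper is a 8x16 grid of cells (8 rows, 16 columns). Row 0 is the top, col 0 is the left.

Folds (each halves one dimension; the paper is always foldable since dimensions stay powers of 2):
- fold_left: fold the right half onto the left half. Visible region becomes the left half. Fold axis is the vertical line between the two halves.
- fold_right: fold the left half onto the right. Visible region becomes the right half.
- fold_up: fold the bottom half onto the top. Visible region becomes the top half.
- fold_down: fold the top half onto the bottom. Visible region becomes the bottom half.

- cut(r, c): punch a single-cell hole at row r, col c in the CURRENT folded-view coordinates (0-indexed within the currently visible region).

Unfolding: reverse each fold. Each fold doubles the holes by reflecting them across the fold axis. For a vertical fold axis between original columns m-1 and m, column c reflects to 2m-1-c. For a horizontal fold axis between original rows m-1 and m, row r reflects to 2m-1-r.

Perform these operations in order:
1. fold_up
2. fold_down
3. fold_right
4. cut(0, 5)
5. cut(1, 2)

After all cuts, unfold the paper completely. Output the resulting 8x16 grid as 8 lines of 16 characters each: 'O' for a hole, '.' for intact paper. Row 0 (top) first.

Answer: .....O....O.....
..O..........O..
..O..........O..
.....O....O.....
.....O....O.....
..O..........O..
..O..........O..
.....O....O.....

Derivation:
Op 1 fold_up: fold axis h@4; visible region now rows[0,4) x cols[0,16) = 4x16
Op 2 fold_down: fold axis h@2; visible region now rows[2,4) x cols[0,16) = 2x16
Op 3 fold_right: fold axis v@8; visible region now rows[2,4) x cols[8,16) = 2x8
Op 4 cut(0, 5): punch at orig (2,13); cuts so far [(2, 13)]; region rows[2,4) x cols[8,16) = 2x8
Op 5 cut(1, 2): punch at orig (3,10); cuts so far [(2, 13), (3, 10)]; region rows[2,4) x cols[8,16) = 2x8
Unfold 1 (reflect across v@8): 4 holes -> [(2, 2), (2, 13), (3, 5), (3, 10)]
Unfold 2 (reflect across h@2): 8 holes -> [(0, 5), (0, 10), (1, 2), (1, 13), (2, 2), (2, 13), (3, 5), (3, 10)]
Unfold 3 (reflect across h@4): 16 holes -> [(0, 5), (0, 10), (1, 2), (1, 13), (2, 2), (2, 13), (3, 5), (3, 10), (4, 5), (4, 10), (5, 2), (5, 13), (6, 2), (6, 13), (7, 5), (7, 10)]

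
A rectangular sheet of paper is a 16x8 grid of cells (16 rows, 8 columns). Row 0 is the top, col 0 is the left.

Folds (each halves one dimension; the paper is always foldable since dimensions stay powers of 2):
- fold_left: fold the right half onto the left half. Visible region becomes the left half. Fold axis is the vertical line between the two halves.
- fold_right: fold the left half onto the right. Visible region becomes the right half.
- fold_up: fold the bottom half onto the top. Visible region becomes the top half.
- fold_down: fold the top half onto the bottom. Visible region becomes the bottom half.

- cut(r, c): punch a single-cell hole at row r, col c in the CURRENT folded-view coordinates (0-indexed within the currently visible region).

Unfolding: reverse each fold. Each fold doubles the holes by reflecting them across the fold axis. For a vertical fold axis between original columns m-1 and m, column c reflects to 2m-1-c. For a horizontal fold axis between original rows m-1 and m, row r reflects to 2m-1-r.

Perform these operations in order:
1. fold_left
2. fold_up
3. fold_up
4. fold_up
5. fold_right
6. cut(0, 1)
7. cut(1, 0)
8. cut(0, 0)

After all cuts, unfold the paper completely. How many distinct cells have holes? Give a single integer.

Op 1 fold_left: fold axis v@4; visible region now rows[0,16) x cols[0,4) = 16x4
Op 2 fold_up: fold axis h@8; visible region now rows[0,8) x cols[0,4) = 8x4
Op 3 fold_up: fold axis h@4; visible region now rows[0,4) x cols[0,4) = 4x4
Op 4 fold_up: fold axis h@2; visible region now rows[0,2) x cols[0,4) = 2x4
Op 5 fold_right: fold axis v@2; visible region now rows[0,2) x cols[2,4) = 2x2
Op 6 cut(0, 1): punch at orig (0,3); cuts so far [(0, 3)]; region rows[0,2) x cols[2,4) = 2x2
Op 7 cut(1, 0): punch at orig (1,2); cuts so far [(0, 3), (1, 2)]; region rows[0,2) x cols[2,4) = 2x2
Op 8 cut(0, 0): punch at orig (0,2); cuts so far [(0, 2), (0, 3), (1, 2)]; region rows[0,2) x cols[2,4) = 2x2
Unfold 1 (reflect across v@2): 6 holes -> [(0, 0), (0, 1), (0, 2), (0, 3), (1, 1), (1, 2)]
Unfold 2 (reflect across h@2): 12 holes -> [(0, 0), (0, 1), (0, 2), (0, 3), (1, 1), (1, 2), (2, 1), (2, 2), (3, 0), (3, 1), (3, 2), (3, 3)]
Unfold 3 (reflect across h@4): 24 holes -> [(0, 0), (0, 1), (0, 2), (0, 3), (1, 1), (1, 2), (2, 1), (2, 2), (3, 0), (3, 1), (3, 2), (3, 3), (4, 0), (4, 1), (4, 2), (4, 3), (5, 1), (5, 2), (6, 1), (6, 2), (7, 0), (7, 1), (7, 2), (7, 3)]
Unfold 4 (reflect across h@8): 48 holes -> [(0, 0), (0, 1), (0, 2), (0, 3), (1, 1), (1, 2), (2, 1), (2, 2), (3, 0), (3, 1), (3, 2), (3, 3), (4, 0), (4, 1), (4, 2), (4, 3), (5, 1), (5, 2), (6, 1), (6, 2), (7, 0), (7, 1), (7, 2), (7, 3), (8, 0), (8, 1), (8, 2), (8, 3), (9, 1), (9, 2), (10, 1), (10, 2), (11, 0), (11, 1), (11, 2), (11, 3), (12, 0), (12, 1), (12, 2), (12, 3), (13, 1), (13, 2), (14, 1), (14, 2), (15, 0), (15, 1), (15, 2), (15, 3)]
Unfold 5 (reflect across v@4): 96 holes -> [(0, 0), (0, 1), (0, 2), (0, 3), (0, 4), (0, 5), (0, 6), (0, 7), (1, 1), (1, 2), (1, 5), (1, 6), (2, 1), (2, 2), (2, 5), (2, 6), (3, 0), (3, 1), (3, 2), (3, 3), (3, 4), (3, 5), (3, 6), (3, 7), (4, 0), (4, 1), (4, 2), (4, 3), (4, 4), (4, 5), (4, 6), (4, 7), (5, 1), (5, 2), (5, 5), (5, 6), (6, 1), (6, 2), (6, 5), (6, 6), (7, 0), (7, 1), (7, 2), (7, 3), (7, 4), (7, 5), (7, 6), (7, 7), (8, 0), (8, 1), (8, 2), (8, 3), (8, 4), (8, 5), (8, 6), (8, 7), (9, 1), (9, 2), (9, 5), (9, 6), (10, 1), (10, 2), (10, 5), (10, 6), (11, 0), (11, 1), (11, 2), (11, 3), (11, 4), (11, 5), (11, 6), (11, 7), (12, 0), (12, 1), (12, 2), (12, 3), (12, 4), (12, 5), (12, 6), (12, 7), (13, 1), (13, 2), (13, 5), (13, 6), (14, 1), (14, 2), (14, 5), (14, 6), (15, 0), (15, 1), (15, 2), (15, 3), (15, 4), (15, 5), (15, 6), (15, 7)]

Answer: 96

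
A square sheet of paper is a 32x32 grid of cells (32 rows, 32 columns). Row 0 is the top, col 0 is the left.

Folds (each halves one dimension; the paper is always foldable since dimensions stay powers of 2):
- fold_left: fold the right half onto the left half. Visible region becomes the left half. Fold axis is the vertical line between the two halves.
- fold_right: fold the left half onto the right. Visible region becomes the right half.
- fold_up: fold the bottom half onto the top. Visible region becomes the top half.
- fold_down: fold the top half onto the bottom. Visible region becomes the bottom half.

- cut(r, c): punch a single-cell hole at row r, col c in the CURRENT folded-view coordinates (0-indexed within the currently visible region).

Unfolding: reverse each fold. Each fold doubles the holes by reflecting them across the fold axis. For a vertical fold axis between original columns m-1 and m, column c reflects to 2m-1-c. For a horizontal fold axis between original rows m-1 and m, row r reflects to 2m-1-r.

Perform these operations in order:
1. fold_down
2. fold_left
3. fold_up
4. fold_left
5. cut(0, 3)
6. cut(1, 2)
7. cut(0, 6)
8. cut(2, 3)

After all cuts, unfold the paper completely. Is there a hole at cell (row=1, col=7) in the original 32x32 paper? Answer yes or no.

Answer: no

Derivation:
Op 1 fold_down: fold axis h@16; visible region now rows[16,32) x cols[0,32) = 16x32
Op 2 fold_left: fold axis v@16; visible region now rows[16,32) x cols[0,16) = 16x16
Op 3 fold_up: fold axis h@24; visible region now rows[16,24) x cols[0,16) = 8x16
Op 4 fold_left: fold axis v@8; visible region now rows[16,24) x cols[0,8) = 8x8
Op 5 cut(0, 3): punch at orig (16,3); cuts so far [(16, 3)]; region rows[16,24) x cols[0,8) = 8x8
Op 6 cut(1, 2): punch at orig (17,2); cuts so far [(16, 3), (17, 2)]; region rows[16,24) x cols[0,8) = 8x8
Op 7 cut(0, 6): punch at orig (16,6); cuts so far [(16, 3), (16, 6), (17, 2)]; region rows[16,24) x cols[0,8) = 8x8
Op 8 cut(2, 3): punch at orig (18,3); cuts so far [(16, 3), (16, 6), (17, 2), (18, 3)]; region rows[16,24) x cols[0,8) = 8x8
Unfold 1 (reflect across v@8): 8 holes -> [(16, 3), (16, 6), (16, 9), (16, 12), (17, 2), (17, 13), (18, 3), (18, 12)]
Unfold 2 (reflect across h@24): 16 holes -> [(16, 3), (16, 6), (16, 9), (16, 12), (17, 2), (17, 13), (18, 3), (18, 12), (29, 3), (29, 12), (30, 2), (30, 13), (31, 3), (31, 6), (31, 9), (31, 12)]
Unfold 3 (reflect across v@16): 32 holes -> [(16, 3), (16, 6), (16, 9), (16, 12), (16, 19), (16, 22), (16, 25), (16, 28), (17, 2), (17, 13), (17, 18), (17, 29), (18, 3), (18, 12), (18, 19), (18, 28), (29, 3), (29, 12), (29, 19), (29, 28), (30, 2), (30, 13), (30, 18), (30, 29), (31, 3), (31, 6), (31, 9), (31, 12), (31, 19), (31, 22), (31, 25), (31, 28)]
Unfold 4 (reflect across h@16): 64 holes -> [(0, 3), (0, 6), (0, 9), (0, 12), (0, 19), (0, 22), (0, 25), (0, 28), (1, 2), (1, 13), (1, 18), (1, 29), (2, 3), (2, 12), (2, 19), (2, 28), (13, 3), (13, 12), (13, 19), (13, 28), (14, 2), (14, 13), (14, 18), (14, 29), (15, 3), (15, 6), (15, 9), (15, 12), (15, 19), (15, 22), (15, 25), (15, 28), (16, 3), (16, 6), (16, 9), (16, 12), (16, 19), (16, 22), (16, 25), (16, 28), (17, 2), (17, 13), (17, 18), (17, 29), (18, 3), (18, 12), (18, 19), (18, 28), (29, 3), (29, 12), (29, 19), (29, 28), (30, 2), (30, 13), (30, 18), (30, 29), (31, 3), (31, 6), (31, 9), (31, 12), (31, 19), (31, 22), (31, 25), (31, 28)]
Holes: [(0, 3), (0, 6), (0, 9), (0, 12), (0, 19), (0, 22), (0, 25), (0, 28), (1, 2), (1, 13), (1, 18), (1, 29), (2, 3), (2, 12), (2, 19), (2, 28), (13, 3), (13, 12), (13, 19), (13, 28), (14, 2), (14, 13), (14, 18), (14, 29), (15, 3), (15, 6), (15, 9), (15, 12), (15, 19), (15, 22), (15, 25), (15, 28), (16, 3), (16, 6), (16, 9), (16, 12), (16, 19), (16, 22), (16, 25), (16, 28), (17, 2), (17, 13), (17, 18), (17, 29), (18, 3), (18, 12), (18, 19), (18, 28), (29, 3), (29, 12), (29, 19), (29, 28), (30, 2), (30, 13), (30, 18), (30, 29), (31, 3), (31, 6), (31, 9), (31, 12), (31, 19), (31, 22), (31, 25), (31, 28)]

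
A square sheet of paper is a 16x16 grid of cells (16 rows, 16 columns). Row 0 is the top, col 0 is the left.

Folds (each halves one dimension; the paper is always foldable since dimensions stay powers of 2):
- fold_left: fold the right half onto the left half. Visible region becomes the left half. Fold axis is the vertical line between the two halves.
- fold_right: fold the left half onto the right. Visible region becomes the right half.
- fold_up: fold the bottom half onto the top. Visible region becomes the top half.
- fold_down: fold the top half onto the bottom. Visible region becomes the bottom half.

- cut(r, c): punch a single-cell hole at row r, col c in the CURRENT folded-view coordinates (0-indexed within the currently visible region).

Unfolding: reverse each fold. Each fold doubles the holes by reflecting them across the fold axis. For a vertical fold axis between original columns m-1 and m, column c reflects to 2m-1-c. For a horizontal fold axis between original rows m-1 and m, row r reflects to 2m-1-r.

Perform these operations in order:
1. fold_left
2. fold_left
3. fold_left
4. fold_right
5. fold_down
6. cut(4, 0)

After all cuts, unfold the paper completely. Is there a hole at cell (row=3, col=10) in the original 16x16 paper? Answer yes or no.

Answer: yes

Derivation:
Op 1 fold_left: fold axis v@8; visible region now rows[0,16) x cols[0,8) = 16x8
Op 2 fold_left: fold axis v@4; visible region now rows[0,16) x cols[0,4) = 16x4
Op 3 fold_left: fold axis v@2; visible region now rows[0,16) x cols[0,2) = 16x2
Op 4 fold_right: fold axis v@1; visible region now rows[0,16) x cols[1,2) = 16x1
Op 5 fold_down: fold axis h@8; visible region now rows[8,16) x cols[1,2) = 8x1
Op 6 cut(4, 0): punch at orig (12,1); cuts so far [(12, 1)]; region rows[8,16) x cols[1,2) = 8x1
Unfold 1 (reflect across h@8): 2 holes -> [(3, 1), (12, 1)]
Unfold 2 (reflect across v@1): 4 holes -> [(3, 0), (3, 1), (12, 0), (12, 1)]
Unfold 3 (reflect across v@2): 8 holes -> [(3, 0), (3, 1), (3, 2), (3, 3), (12, 0), (12, 1), (12, 2), (12, 3)]
Unfold 4 (reflect across v@4): 16 holes -> [(3, 0), (3, 1), (3, 2), (3, 3), (3, 4), (3, 5), (3, 6), (3, 7), (12, 0), (12, 1), (12, 2), (12, 3), (12, 4), (12, 5), (12, 6), (12, 7)]
Unfold 5 (reflect across v@8): 32 holes -> [(3, 0), (3, 1), (3, 2), (3, 3), (3, 4), (3, 5), (3, 6), (3, 7), (3, 8), (3, 9), (3, 10), (3, 11), (3, 12), (3, 13), (3, 14), (3, 15), (12, 0), (12, 1), (12, 2), (12, 3), (12, 4), (12, 5), (12, 6), (12, 7), (12, 8), (12, 9), (12, 10), (12, 11), (12, 12), (12, 13), (12, 14), (12, 15)]
Holes: [(3, 0), (3, 1), (3, 2), (3, 3), (3, 4), (3, 5), (3, 6), (3, 7), (3, 8), (3, 9), (3, 10), (3, 11), (3, 12), (3, 13), (3, 14), (3, 15), (12, 0), (12, 1), (12, 2), (12, 3), (12, 4), (12, 5), (12, 6), (12, 7), (12, 8), (12, 9), (12, 10), (12, 11), (12, 12), (12, 13), (12, 14), (12, 15)]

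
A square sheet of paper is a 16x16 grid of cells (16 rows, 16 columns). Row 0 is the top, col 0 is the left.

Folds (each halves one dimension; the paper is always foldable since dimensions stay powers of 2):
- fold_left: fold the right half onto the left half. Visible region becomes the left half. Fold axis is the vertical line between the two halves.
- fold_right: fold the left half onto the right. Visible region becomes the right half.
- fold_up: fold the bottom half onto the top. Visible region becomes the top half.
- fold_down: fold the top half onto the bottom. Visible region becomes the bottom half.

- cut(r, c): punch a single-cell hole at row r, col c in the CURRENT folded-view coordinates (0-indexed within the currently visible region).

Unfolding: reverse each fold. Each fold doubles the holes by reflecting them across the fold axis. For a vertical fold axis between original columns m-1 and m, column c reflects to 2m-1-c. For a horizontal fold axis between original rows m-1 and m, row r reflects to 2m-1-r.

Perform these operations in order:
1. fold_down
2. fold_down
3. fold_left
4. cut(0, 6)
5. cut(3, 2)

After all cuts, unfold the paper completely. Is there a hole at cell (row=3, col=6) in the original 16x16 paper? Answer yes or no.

Op 1 fold_down: fold axis h@8; visible region now rows[8,16) x cols[0,16) = 8x16
Op 2 fold_down: fold axis h@12; visible region now rows[12,16) x cols[0,16) = 4x16
Op 3 fold_left: fold axis v@8; visible region now rows[12,16) x cols[0,8) = 4x8
Op 4 cut(0, 6): punch at orig (12,6); cuts so far [(12, 6)]; region rows[12,16) x cols[0,8) = 4x8
Op 5 cut(3, 2): punch at orig (15,2); cuts so far [(12, 6), (15, 2)]; region rows[12,16) x cols[0,8) = 4x8
Unfold 1 (reflect across v@8): 4 holes -> [(12, 6), (12, 9), (15, 2), (15, 13)]
Unfold 2 (reflect across h@12): 8 holes -> [(8, 2), (8, 13), (11, 6), (11, 9), (12, 6), (12, 9), (15, 2), (15, 13)]
Unfold 3 (reflect across h@8): 16 holes -> [(0, 2), (0, 13), (3, 6), (3, 9), (4, 6), (4, 9), (7, 2), (7, 13), (8, 2), (8, 13), (11, 6), (11, 9), (12, 6), (12, 9), (15, 2), (15, 13)]
Holes: [(0, 2), (0, 13), (3, 6), (3, 9), (4, 6), (4, 9), (7, 2), (7, 13), (8, 2), (8, 13), (11, 6), (11, 9), (12, 6), (12, 9), (15, 2), (15, 13)]

Answer: yes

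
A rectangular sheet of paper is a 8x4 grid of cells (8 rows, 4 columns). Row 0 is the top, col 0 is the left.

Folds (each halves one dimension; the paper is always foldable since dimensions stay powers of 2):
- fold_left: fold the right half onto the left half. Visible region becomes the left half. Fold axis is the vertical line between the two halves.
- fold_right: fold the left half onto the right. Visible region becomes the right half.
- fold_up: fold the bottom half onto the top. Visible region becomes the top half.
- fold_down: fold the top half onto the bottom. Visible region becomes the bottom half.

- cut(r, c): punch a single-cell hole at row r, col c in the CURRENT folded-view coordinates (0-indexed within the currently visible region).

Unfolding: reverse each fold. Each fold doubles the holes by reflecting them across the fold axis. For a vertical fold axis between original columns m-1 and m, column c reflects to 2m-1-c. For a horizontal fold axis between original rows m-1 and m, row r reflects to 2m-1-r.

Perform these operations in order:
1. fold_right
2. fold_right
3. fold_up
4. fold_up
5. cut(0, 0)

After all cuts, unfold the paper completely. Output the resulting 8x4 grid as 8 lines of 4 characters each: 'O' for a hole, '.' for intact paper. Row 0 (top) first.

Op 1 fold_right: fold axis v@2; visible region now rows[0,8) x cols[2,4) = 8x2
Op 2 fold_right: fold axis v@3; visible region now rows[0,8) x cols[3,4) = 8x1
Op 3 fold_up: fold axis h@4; visible region now rows[0,4) x cols[3,4) = 4x1
Op 4 fold_up: fold axis h@2; visible region now rows[0,2) x cols[3,4) = 2x1
Op 5 cut(0, 0): punch at orig (0,3); cuts so far [(0, 3)]; region rows[0,2) x cols[3,4) = 2x1
Unfold 1 (reflect across h@2): 2 holes -> [(0, 3), (3, 3)]
Unfold 2 (reflect across h@4): 4 holes -> [(0, 3), (3, 3), (4, 3), (7, 3)]
Unfold 3 (reflect across v@3): 8 holes -> [(0, 2), (0, 3), (3, 2), (3, 3), (4, 2), (4, 3), (7, 2), (7, 3)]
Unfold 4 (reflect across v@2): 16 holes -> [(0, 0), (0, 1), (0, 2), (0, 3), (3, 0), (3, 1), (3, 2), (3, 3), (4, 0), (4, 1), (4, 2), (4, 3), (7, 0), (7, 1), (7, 2), (7, 3)]

Answer: OOOO
....
....
OOOO
OOOO
....
....
OOOO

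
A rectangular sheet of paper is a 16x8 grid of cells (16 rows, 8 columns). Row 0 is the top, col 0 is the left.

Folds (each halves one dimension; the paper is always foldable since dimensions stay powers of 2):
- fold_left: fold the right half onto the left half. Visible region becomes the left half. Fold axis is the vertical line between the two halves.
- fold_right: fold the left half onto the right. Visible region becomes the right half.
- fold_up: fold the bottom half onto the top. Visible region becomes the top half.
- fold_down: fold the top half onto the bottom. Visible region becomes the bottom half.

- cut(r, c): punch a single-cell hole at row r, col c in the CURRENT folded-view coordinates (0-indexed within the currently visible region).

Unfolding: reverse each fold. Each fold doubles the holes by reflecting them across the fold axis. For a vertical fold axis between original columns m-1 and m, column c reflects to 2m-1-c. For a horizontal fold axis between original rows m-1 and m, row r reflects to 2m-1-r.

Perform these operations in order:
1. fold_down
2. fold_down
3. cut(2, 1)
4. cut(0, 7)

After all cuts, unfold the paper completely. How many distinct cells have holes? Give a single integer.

Answer: 8

Derivation:
Op 1 fold_down: fold axis h@8; visible region now rows[8,16) x cols[0,8) = 8x8
Op 2 fold_down: fold axis h@12; visible region now rows[12,16) x cols[0,8) = 4x8
Op 3 cut(2, 1): punch at orig (14,1); cuts so far [(14, 1)]; region rows[12,16) x cols[0,8) = 4x8
Op 4 cut(0, 7): punch at orig (12,7); cuts so far [(12, 7), (14, 1)]; region rows[12,16) x cols[0,8) = 4x8
Unfold 1 (reflect across h@12): 4 holes -> [(9, 1), (11, 7), (12, 7), (14, 1)]
Unfold 2 (reflect across h@8): 8 holes -> [(1, 1), (3, 7), (4, 7), (6, 1), (9, 1), (11, 7), (12, 7), (14, 1)]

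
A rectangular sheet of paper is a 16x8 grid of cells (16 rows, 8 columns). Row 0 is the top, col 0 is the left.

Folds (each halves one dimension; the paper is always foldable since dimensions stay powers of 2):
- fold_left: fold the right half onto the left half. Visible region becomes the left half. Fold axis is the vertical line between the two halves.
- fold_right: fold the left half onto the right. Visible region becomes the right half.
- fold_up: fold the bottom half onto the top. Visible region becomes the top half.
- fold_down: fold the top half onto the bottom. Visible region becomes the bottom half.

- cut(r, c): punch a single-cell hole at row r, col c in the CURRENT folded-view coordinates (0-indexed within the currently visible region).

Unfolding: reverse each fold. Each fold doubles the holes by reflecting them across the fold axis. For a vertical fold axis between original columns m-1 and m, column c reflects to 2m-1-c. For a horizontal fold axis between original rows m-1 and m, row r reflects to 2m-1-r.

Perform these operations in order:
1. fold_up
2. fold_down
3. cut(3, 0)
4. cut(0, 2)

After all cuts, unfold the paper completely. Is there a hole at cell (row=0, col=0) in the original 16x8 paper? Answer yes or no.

Answer: yes

Derivation:
Op 1 fold_up: fold axis h@8; visible region now rows[0,8) x cols[0,8) = 8x8
Op 2 fold_down: fold axis h@4; visible region now rows[4,8) x cols[0,8) = 4x8
Op 3 cut(3, 0): punch at orig (7,0); cuts so far [(7, 0)]; region rows[4,8) x cols[0,8) = 4x8
Op 4 cut(0, 2): punch at orig (4,2); cuts so far [(4, 2), (7, 0)]; region rows[4,8) x cols[0,8) = 4x8
Unfold 1 (reflect across h@4): 4 holes -> [(0, 0), (3, 2), (4, 2), (7, 0)]
Unfold 2 (reflect across h@8): 8 holes -> [(0, 0), (3, 2), (4, 2), (7, 0), (8, 0), (11, 2), (12, 2), (15, 0)]
Holes: [(0, 0), (3, 2), (4, 2), (7, 0), (8, 0), (11, 2), (12, 2), (15, 0)]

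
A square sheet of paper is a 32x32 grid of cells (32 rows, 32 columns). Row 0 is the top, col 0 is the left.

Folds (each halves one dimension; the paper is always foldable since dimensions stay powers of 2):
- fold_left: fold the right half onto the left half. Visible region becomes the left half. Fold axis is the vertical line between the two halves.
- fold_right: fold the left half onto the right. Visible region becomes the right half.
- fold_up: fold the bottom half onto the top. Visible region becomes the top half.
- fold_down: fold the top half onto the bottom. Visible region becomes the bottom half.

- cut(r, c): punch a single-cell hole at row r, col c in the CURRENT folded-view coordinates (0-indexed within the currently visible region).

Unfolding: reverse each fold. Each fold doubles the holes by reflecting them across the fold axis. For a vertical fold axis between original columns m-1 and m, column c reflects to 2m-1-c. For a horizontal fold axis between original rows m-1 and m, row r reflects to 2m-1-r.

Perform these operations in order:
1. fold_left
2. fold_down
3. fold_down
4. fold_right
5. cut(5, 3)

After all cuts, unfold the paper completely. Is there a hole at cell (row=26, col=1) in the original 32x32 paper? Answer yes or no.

Op 1 fold_left: fold axis v@16; visible region now rows[0,32) x cols[0,16) = 32x16
Op 2 fold_down: fold axis h@16; visible region now rows[16,32) x cols[0,16) = 16x16
Op 3 fold_down: fold axis h@24; visible region now rows[24,32) x cols[0,16) = 8x16
Op 4 fold_right: fold axis v@8; visible region now rows[24,32) x cols[8,16) = 8x8
Op 5 cut(5, 3): punch at orig (29,11); cuts so far [(29, 11)]; region rows[24,32) x cols[8,16) = 8x8
Unfold 1 (reflect across v@8): 2 holes -> [(29, 4), (29, 11)]
Unfold 2 (reflect across h@24): 4 holes -> [(18, 4), (18, 11), (29, 4), (29, 11)]
Unfold 3 (reflect across h@16): 8 holes -> [(2, 4), (2, 11), (13, 4), (13, 11), (18, 4), (18, 11), (29, 4), (29, 11)]
Unfold 4 (reflect across v@16): 16 holes -> [(2, 4), (2, 11), (2, 20), (2, 27), (13, 4), (13, 11), (13, 20), (13, 27), (18, 4), (18, 11), (18, 20), (18, 27), (29, 4), (29, 11), (29, 20), (29, 27)]
Holes: [(2, 4), (2, 11), (2, 20), (2, 27), (13, 4), (13, 11), (13, 20), (13, 27), (18, 4), (18, 11), (18, 20), (18, 27), (29, 4), (29, 11), (29, 20), (29, 27)]

Answer: no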